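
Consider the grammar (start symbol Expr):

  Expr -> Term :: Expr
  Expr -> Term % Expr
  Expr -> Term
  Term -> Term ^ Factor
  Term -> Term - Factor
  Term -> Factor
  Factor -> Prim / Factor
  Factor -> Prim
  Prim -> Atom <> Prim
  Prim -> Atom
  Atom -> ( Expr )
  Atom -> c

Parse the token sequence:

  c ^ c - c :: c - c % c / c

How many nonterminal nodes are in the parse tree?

[Expr [Term [Term [Term [Factor [Prim [Atom c]]]] ^ [Factor [Prim [Atom c]]]] - [Factor [Prim [Atom c]]]] :: [Expr [Term [Term [Factor [Prim [Atom c]]]] - [Factor [Prim [Atom c]]]] % [Expr [Term [Factor [Prim [Atom c]] / [Factor [Prim [Atom c]]]]]]]]

30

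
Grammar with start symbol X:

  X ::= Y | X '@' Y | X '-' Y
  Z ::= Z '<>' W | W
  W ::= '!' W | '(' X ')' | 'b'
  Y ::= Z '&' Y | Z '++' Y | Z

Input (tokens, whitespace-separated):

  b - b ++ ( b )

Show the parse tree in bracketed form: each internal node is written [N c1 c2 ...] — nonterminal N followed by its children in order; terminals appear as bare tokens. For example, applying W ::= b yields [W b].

X
X - Y
Y - Y
Z - Y
W - Y
b - Y
b - Z ++ Y
b - W ++ Y
b - b ++ Y
b - b ++ Z
b - b ++ W
b - b ++ ( X )
b - b ++ ( Y )
b - b ++ ( Z )
b - b ++ ( W )
b - b ++ ( b )

[X [X [Y [Z [W b]]]] - [Y [Z [W b]] ++ [Y [Z [W ( [X [Y [Z [W b]]]] )]]]]]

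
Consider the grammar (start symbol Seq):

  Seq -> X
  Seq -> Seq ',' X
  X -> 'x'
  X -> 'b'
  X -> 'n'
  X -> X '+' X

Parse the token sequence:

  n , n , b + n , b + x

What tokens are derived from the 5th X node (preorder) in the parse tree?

n

[Seq [Seq [Seq [Seq [X n]] , [X n]] , [X [X b] + [X n]]] , [X [X b] + [X x]]]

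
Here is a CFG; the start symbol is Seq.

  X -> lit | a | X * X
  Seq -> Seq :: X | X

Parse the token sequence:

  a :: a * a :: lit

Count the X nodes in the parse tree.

[Seq [Seq [Seq [X a]] :: [X [X a] * [X a]]] :: [X lit]]

5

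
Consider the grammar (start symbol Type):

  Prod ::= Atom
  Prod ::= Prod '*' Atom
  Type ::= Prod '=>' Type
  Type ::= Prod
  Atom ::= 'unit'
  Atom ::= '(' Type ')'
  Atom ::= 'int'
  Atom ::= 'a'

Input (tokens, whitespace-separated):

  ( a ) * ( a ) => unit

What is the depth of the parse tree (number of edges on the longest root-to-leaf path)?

7

[Type [Prod [Prod [Atom ( [Type [Prod [Atom a]]] )]] * [Atom ( [Type [Prod [Atom a]]] )]] => [Type [Prod [Atom unit]]]]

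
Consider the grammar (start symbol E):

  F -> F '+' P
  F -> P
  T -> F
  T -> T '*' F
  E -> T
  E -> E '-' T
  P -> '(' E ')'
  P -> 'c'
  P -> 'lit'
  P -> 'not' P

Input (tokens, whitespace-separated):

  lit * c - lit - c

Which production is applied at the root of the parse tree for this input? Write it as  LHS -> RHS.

[E [E [E [T [T [F [P lit]]] * [F [P c]]]] - [T [F [P lit]]]] - [T [F [P c]]]]

E -> E '-' T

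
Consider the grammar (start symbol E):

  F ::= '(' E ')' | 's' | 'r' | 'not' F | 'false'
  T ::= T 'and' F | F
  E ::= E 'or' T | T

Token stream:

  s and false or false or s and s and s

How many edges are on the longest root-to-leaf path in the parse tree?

6

[E [E [E [T [T [F s]] and [F false]]] or [T [F false]]] or [T [T [T [F s]] and [F s]] and [F s]]]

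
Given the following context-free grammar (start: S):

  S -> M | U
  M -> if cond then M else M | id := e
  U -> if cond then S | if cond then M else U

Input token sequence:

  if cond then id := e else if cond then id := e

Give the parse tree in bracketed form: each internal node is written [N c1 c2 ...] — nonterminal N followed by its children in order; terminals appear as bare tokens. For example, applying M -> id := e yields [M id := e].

S
U
if cond then M else U
if cond then id := e else U
if cond then id := e else if cond then S
if cond then id := e else if cond then M
if cond then id := e else if cond then id := e

[S [U if cond then [M id := e] else [U if cond then [S [M id := e]]]]]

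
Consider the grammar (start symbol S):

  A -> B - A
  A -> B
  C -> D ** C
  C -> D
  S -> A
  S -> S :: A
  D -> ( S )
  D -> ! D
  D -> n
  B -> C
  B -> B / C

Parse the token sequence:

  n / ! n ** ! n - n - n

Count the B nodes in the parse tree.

[S [A [B [B [C [D n]]] / [C [D ! [D n]] ** [C [D ! [D n]]]]] - [A [B [C [D n]]] - [A [B [C [D n]]]]]]]

4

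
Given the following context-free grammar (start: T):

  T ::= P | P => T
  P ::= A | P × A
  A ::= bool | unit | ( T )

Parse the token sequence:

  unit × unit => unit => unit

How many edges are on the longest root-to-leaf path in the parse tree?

[T [P [P [A unit]] × [A unit]] => [T [P [A unit]] => [T [P [A unit]]]]]

5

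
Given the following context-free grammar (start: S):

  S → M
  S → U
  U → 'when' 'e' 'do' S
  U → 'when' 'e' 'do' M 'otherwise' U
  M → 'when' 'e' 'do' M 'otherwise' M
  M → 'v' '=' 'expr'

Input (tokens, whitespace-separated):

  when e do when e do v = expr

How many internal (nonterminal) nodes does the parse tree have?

6

[S [U when e do [S [U when e do [S [M v = expr]]]]]]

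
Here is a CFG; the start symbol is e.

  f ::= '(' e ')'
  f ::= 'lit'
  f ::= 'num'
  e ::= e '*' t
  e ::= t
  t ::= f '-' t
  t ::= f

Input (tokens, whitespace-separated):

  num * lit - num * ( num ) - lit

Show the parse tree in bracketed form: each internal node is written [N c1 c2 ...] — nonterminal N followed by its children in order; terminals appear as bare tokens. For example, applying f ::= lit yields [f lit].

e
e * t
e * t * t
t * t * t
f * t * t
num * t * t
num * f - t * t
num * lit - t * t
num * lit - f * t
num * lit - num * t
num * lit - num * f - t
num * lit - num * ( e ) - t
num * lit - num * ( t ) - t
num * lit - num * ( f ) - t
num * lit - num * ( num ) - t
num * lit - num * ( num ) - f
num * lit - num * ( num ) - lit

[e [e [e [t [f num]]] * [t [f lit] - [t [f num]]]] * [t [f ( [e [t [f num]]] )] - [t [f lit]]]]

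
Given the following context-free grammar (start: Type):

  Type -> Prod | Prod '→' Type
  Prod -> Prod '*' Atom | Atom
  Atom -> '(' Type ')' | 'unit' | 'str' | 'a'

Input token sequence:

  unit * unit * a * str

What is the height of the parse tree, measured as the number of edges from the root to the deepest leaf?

6

[Type [Prod [Prod [Prod [Prod [Atom unit]] * [Atom unit]] * [Atom a]] * [Atom str]]]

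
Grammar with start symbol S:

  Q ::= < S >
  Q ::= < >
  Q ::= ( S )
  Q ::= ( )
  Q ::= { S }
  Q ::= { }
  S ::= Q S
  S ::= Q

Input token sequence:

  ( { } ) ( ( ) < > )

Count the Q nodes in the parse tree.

[S [Q ( [S [Q { }]] )] [S [Q ( [S [Q ( )] [S [Q < >]]] )]]]

5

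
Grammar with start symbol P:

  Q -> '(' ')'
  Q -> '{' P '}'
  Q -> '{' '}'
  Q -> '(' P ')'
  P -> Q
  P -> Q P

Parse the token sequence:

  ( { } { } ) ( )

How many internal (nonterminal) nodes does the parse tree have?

8

[P [Q ( [P [Q { }] [P [Q { }]]] )] [P [Q ( )]]]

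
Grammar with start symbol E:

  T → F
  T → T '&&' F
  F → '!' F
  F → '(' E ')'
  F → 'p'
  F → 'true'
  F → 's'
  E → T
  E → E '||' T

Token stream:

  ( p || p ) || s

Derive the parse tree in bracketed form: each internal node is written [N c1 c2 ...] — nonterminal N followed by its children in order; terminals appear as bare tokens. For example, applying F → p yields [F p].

[E [E [T [F ( [E [E [T [F p]]] || [T [F p]]] )]]] || [T [F s]]]

E
E || T
T || T
F || T
( E ) || T
( E || T ) || T
( T || T ) || T
( F || T ) || T
( p || T ) || T
( p || F ) || T
( p || p ) || T
( p || p ) || F
( p || p ) || s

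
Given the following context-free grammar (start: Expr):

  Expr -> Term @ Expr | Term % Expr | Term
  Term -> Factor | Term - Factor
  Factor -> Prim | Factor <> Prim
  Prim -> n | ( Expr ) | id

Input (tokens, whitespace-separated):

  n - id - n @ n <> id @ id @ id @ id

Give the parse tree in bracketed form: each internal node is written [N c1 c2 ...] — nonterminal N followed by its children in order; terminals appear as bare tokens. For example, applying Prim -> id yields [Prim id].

[Expr [Term [Term [Term [Factor [Prim n]]] - [Factor [Prim id]]] - [Factor [Prim n]]] @ [Expr [Term [Factor [Factor [Prim n]] <> [Prim id]]] @ [Expr [Term [Factor [Prim id]]] @ [Expr [Term [Factor [Prim id]]] @ [Expr [Term [Factor [Prim id]]]]]]]]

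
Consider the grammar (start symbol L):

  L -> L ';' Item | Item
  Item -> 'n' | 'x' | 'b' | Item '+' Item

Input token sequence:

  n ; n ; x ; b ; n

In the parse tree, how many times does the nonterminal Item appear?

5

[L [L [L [L [L [Item n]] ; [Item n]] ; [Item x]] ; [Item b]] ; [Item n]]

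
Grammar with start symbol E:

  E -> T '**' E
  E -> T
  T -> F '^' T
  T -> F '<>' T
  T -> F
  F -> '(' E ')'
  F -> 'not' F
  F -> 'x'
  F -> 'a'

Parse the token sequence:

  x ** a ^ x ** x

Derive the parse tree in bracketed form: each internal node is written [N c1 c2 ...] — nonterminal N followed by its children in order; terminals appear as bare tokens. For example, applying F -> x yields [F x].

[E [T [F x]] ** [E [T [F a] ^ [T [F x]]] ** [E [T [F x]]]]]

E
T ** E
F ** E
x ** E
x ** T ** E
x ** F ^ T ** E
x ** a ^ T ** E
x ** a ^ F ** E
x ** a ^ x ** E
x ** a ^ x ** T
x ** a ^ x ** F
x ** a ^ x ** x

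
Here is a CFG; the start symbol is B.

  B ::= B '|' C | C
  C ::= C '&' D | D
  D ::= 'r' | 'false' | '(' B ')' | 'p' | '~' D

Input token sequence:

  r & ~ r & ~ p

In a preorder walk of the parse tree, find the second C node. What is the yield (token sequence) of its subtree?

r & ~ r

[B [C [C [C [D r]] & [D ~ [D r]]] & [D ~ [D p]]]]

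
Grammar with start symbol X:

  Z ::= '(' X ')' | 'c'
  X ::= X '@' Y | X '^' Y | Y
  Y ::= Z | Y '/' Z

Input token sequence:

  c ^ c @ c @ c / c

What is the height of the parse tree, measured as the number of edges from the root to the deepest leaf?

[X [X [X [X [Y [Z c]]] ^ [Y [Z c]]] @ [Y [Z c]]] @ [Y [Y [Z c]] / [Z c]]]

6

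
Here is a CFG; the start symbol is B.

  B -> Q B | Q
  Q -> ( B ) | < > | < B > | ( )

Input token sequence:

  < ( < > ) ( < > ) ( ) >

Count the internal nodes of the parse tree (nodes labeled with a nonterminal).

[B [Q < [B [Q ( [B [Q < >]] )] [B [Q ( [B [Q < >]] )] [B [Q ( )]]]] >]]

12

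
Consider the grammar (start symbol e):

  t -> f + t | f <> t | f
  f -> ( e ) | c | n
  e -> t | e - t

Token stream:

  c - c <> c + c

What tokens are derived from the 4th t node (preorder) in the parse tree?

[e [e [t [f c]]] - [t [f c] <> [t [f c] + [t [f c]]]]]

c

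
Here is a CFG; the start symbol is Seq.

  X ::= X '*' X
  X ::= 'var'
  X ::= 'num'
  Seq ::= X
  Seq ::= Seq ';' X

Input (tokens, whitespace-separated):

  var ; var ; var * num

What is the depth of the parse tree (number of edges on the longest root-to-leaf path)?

4

[Seq [Seq [Seq [X var]] ; [X var]] ; [X [X var] * [X num]]]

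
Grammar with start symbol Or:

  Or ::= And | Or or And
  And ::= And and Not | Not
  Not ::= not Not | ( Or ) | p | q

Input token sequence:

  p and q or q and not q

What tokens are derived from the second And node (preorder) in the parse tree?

p

[Or [Or [And [And [Not p]] and [Not q]]] or [And [And [Not q]] and [Not not [Not q]]]]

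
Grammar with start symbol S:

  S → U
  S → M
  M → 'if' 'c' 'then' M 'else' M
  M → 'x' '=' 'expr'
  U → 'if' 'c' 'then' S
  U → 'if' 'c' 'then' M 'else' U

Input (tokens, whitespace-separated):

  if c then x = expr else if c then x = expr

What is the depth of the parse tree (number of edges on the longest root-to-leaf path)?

5

[S [U if c then [M x = expr] else [U if c then [S [M x = expr]]]]]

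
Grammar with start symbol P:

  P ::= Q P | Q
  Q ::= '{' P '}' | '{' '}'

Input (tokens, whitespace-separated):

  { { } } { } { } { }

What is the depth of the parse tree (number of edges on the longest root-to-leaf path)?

5

[P [Q { [P [Q { }]] }] [P [Q { }] [P [Q { }] [P [Q { }]]]]]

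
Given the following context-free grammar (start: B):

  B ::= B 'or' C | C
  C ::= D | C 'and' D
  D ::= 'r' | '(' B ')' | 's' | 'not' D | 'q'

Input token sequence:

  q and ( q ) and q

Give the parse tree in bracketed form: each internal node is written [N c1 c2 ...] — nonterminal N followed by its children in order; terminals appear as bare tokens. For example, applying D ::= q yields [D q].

[B [C [C [C [D q]] and [D ( [B [C [D q]]] )]] and [D q]]]

B
C
C and D
C and D and D
D and D and D
q and D and D
q and ( B ) and D
q and ( C ) and D
q and ( D ) and D
q and ( q ) and D
q and ( q ) and q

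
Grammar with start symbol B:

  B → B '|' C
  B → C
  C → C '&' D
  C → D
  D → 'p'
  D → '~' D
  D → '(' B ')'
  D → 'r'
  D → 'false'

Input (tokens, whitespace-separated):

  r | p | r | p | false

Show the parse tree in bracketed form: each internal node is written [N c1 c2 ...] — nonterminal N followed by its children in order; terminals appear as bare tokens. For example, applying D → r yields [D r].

[B [B [B [B [B [C [D r]]] | [C [D p]]] | [C [D r]]] | [C [D p]]] | [C [D false]]]

B
B | C
B | C | C
B | C | C | C
B | C | C | C | C
C | C | C | C | C
D | C | C | C | C
r | C | C | C | C
r | D | C | C | C
r | p | C | C | C
r | p | D | C | C
r | p | r | C | C
r | p | r | D | C
r | p | r | p | C
r | p | r | p | D
r | p | r | p | false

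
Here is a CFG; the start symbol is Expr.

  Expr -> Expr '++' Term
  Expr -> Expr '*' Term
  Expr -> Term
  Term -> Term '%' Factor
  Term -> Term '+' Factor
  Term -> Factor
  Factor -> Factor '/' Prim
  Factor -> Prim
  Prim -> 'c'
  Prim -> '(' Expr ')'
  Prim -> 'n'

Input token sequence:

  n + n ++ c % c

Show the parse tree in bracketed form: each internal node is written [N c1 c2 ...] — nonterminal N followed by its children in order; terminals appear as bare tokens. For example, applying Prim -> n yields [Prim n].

Expr
Expr ++ Term
Term ++ Term
Term + Factor ++ Term
Factor + Factor ++ Term
Prim + Factor ++ Term
n + Factor ++ Term
n + Prim ++ Term
n + n ++ Term
n + n ++ Term % Factor
n + n ++ Factor % Factor
n + n ++ Prim % Factor
n + n ++ c % Factor
n + n ++ c % Prim
n + n ++ c % c

[Expr [Expr [Term [Term [Factor [Prim n]]] + [Factor [Prim n]]]] ++ [Term [Term [Factor [Prim c]]] % [Factor [Prim c]]]]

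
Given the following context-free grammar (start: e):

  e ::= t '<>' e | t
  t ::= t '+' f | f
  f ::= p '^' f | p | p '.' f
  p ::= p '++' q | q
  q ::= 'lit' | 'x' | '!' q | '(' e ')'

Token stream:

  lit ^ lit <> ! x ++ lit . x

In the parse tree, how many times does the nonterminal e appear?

[e [t [f [p [q lit]] ^ [f [p [q lit]]]]] <> [e [t [f [p [p [q ! [q x]]] ++ [q lit]] . [f [p [q x]]]]]]]

2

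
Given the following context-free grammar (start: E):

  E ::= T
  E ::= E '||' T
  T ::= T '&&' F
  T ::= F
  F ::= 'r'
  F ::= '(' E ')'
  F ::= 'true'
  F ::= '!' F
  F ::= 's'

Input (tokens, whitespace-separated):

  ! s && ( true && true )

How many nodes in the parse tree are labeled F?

5

[E [T [T [F ! [F s]]] && [F ( [E [T [T [F true]] && [F true]]] )]]]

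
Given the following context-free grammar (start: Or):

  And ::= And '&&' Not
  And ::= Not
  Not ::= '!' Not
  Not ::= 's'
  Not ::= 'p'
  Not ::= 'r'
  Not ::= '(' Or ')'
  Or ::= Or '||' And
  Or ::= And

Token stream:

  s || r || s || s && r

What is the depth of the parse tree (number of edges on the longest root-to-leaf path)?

6

[Or [Or [Or [Or [And [Not s]]] || [And [Not r]]] || [And [Not s]]] || [And [And [Not s]] && [Not r]]]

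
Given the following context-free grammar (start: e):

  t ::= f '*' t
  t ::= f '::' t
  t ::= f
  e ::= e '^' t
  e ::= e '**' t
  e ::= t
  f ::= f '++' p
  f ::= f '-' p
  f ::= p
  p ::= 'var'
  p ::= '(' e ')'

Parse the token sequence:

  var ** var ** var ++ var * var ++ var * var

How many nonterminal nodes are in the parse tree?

[e [e [e [t [f [p var]]]] ** [t [f [p var]]]] ** [t [f [f [p var]] ++ [p var]] * [t [f [f [p var]] ++ [p var]] * [t [f [p var]]]]]]

22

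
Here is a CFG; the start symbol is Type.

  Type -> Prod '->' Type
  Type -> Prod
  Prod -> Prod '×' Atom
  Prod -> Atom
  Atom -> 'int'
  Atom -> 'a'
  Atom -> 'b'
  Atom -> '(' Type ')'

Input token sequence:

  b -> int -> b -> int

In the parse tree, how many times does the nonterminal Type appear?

[Type [Prod [Atom b]] -> [Type [Prod [Atom int]] -> [Type [Prod [Atom b]] -> [Type [Prod [Atom int]]]]]]

4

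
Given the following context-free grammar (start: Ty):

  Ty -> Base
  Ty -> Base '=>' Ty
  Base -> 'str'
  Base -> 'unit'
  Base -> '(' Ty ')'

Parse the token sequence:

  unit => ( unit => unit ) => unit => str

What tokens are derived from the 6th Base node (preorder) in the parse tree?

str

[Ty [Base unit] => [Ty [Base ( [Ty [Base unit] => [Ty [Base unit]]] )] => [Ty [Base unit] => [Ty [Base str]]]]]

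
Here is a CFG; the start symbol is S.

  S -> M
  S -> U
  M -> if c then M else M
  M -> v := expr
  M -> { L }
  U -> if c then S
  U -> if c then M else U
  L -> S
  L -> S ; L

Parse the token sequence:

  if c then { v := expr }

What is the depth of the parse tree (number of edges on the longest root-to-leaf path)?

[S [U if c then [S [M { [L [S [M v := expr]]] }]]]]

7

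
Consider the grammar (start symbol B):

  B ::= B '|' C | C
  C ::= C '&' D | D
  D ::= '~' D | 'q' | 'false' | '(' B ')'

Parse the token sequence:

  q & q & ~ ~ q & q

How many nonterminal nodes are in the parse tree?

[B [C [C [C [C [D q]] & [D q]] & [D ~ [D ~ [D q]]]] & [D q]]]

11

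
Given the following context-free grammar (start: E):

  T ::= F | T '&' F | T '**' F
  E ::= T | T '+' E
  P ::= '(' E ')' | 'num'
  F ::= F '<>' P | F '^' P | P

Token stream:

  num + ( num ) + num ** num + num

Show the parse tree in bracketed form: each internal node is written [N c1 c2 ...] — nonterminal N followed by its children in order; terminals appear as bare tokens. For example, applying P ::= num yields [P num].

[E [T [F [P num]]] + [E [T [F [P ( [E [T [F [P num]]]] )]]] + [E [T [T [F [P num]]] ** [F [P num]]] + [E [T [F [P num]]]]]]]

E
T + E
F + E
P + E
num + E
num + T + E
num + F + E
num + P + E
num + ( E ) + E
num + ( T ) + E
num + ( F ) + E
num + ( P ) + E
num + ( num ) + E
num + ( num ) + T + E
num + ( num ) + T ** F + E
num + ( num ) + F ** F + E
num + ( num ) + P ** F + E
num + ( num ) + num ** F + E
num + ( num ) + num ** P + E
num + ( num ) + num ** num + E
num + ( num ) + num ** num + T
num + ( num ) + num ** num + F
num + ( num ) + num ** num + P
num + ( num ) + num ** num + num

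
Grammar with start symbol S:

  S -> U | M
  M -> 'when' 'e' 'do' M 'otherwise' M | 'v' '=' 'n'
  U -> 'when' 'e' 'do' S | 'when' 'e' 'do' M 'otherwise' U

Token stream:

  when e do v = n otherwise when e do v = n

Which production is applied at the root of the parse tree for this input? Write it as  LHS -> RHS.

[S [U when e do [M v = n] otherwise [U when e do [S [M v = n]]]]]

S -> U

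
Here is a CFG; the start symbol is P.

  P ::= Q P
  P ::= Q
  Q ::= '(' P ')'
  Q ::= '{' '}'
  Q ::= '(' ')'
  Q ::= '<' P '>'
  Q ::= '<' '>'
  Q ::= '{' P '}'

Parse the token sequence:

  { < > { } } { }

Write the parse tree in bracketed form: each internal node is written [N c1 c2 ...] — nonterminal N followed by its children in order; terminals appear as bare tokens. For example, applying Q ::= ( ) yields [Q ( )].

[P [Q { [P [Q < >] [P [Q { }]]] }] [P [Q { }]]]

P
Q P
{ P } P
{ Q P } P
{ < > P } P
{ < > Q } P
{ < > { } } P
{ < > { } } Q
{ < > { } } { }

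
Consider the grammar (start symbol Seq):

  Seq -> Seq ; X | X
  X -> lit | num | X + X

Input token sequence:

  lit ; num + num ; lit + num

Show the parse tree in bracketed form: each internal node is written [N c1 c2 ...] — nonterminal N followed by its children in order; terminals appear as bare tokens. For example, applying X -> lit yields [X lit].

Seq
Seq ; X
Seq ; X ; X
X ; X ; X
lit ; X ; X
lit ; X + X ; X
lit ; num + X ; X
lit ; num + num ; X
lit ; num + num ; X + X
lit ; num + num ; lit + X
lit ; num + num ; lit + num

[Seq [Seq [Seq [X lit]] ; [X [X num] + [X num]]] ; [X [X lit] + [X num]]]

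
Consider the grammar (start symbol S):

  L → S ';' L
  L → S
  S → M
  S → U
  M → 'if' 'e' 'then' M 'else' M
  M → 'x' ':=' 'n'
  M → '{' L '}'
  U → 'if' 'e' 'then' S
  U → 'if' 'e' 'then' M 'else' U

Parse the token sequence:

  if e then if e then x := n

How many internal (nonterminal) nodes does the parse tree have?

[S [U if e then [S [U if e then [S [M x := n]]]]]]

6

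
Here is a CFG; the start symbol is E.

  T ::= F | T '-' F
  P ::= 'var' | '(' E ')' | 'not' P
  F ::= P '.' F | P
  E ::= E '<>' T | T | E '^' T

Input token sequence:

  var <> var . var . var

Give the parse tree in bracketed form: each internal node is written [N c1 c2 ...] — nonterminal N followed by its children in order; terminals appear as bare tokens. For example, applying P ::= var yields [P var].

E
E <> T
T <> T
F <> T
P <> T
var <> T
var <> F
var <> P . F
var <> var . F
var <> var . P . F
var <> var . var . F
var <> var . var . P
var <> var . var . var

[E [E [T [F [P var]]]] <> [T [F [P var] . [F [P var] . [F [P var]]]]]]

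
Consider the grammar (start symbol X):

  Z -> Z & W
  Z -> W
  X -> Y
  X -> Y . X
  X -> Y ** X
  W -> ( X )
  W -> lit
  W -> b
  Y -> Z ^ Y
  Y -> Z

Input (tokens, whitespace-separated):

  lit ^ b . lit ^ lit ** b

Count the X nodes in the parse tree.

3

[X [Y [Z [W lit]] ^ [Y [Z [W b]]]] . [X [Y [Z [W lit]] ^ [Y [Z [W lit]]]] ** [X [Y [Z [W b]]]]]]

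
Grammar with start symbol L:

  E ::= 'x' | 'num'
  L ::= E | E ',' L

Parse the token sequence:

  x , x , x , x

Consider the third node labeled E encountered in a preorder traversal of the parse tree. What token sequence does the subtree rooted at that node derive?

x

[L [E x] , [L [E x] , [L [E x] , [L [E x]]]]]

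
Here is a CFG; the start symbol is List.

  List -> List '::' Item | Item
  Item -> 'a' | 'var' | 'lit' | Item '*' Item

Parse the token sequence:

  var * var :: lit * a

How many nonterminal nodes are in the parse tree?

[List [List [Item [Item var] * [Item var]]] :: [Item [Item lit] * [Item a]]]

8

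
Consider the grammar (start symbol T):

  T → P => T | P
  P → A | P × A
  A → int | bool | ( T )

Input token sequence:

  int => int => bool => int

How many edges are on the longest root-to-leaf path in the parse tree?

6

[T [P [A int]] => [T [P [A int]] => [T [P [A bool]] => [T [P [A int]]]]]]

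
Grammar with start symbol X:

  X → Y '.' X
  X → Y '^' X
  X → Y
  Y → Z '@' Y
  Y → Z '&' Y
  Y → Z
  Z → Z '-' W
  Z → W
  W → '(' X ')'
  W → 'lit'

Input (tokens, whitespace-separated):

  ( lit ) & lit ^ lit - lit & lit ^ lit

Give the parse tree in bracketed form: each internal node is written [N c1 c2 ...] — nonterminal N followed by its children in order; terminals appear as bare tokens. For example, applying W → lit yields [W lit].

[X [Y [Z [W ( [X [Y [Z [W lit]]]] )]] & [Y [Z [W lit]]]] ^ [X [Y [Z [Z [W lit]] - [W lit]] & [Y [Z [W lit]]]] ^ [X [Y [Z [W lit]]]]]]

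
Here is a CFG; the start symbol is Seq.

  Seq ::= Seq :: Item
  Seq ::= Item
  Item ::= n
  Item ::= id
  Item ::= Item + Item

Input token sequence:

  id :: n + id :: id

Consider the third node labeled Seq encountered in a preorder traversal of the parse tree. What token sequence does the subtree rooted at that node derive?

id

[Seq [Seq [Seq [Item id]] :: [Item [Item n] + [Item id]]] :: [Item id]]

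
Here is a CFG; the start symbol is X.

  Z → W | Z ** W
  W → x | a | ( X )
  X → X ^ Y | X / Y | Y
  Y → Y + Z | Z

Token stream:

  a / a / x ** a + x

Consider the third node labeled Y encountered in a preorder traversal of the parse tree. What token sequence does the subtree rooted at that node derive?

[X [X [X [Y [Z [W a]]]] / [Y [Z [W a]]]] / [Y [Y [Z [Z [W x]] ** [W a]]] + [Z [W x]]]]

x ** a + x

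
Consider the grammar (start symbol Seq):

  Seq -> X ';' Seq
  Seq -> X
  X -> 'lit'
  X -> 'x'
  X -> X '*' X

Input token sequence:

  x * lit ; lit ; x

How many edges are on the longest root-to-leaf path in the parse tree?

4

[Seq [X [X x] * [X lit]] ; [Seq [X lit] ; [Seq [X x]]]]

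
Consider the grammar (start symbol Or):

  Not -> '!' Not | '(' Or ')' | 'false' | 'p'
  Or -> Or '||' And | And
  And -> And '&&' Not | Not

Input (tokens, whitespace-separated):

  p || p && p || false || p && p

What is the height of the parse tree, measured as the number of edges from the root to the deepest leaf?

6

[Or [Or [Or [Or [And [Not p]]] || [And [And [Not p]] && [Not p]]] || [And [Not false]]] || [And [And [Not p]] && [Not p]]]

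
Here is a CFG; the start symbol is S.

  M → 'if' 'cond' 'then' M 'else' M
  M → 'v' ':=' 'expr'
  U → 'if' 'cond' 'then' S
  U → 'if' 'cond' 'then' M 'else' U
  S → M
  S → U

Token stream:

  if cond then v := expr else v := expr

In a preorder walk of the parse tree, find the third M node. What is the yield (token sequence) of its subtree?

v := expr

[S [M if cond then [M v := expr] else [M v := expr]]]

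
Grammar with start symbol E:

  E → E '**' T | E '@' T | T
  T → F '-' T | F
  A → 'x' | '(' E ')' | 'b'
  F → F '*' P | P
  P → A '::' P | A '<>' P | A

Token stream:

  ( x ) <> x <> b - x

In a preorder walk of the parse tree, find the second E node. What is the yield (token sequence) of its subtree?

x

[E [T [F [P [A ( [E [T [F [P [A x]]]]] )] <> [P [A x] <> [P [A b]]]]] - [T [F [P [A x]]]]]]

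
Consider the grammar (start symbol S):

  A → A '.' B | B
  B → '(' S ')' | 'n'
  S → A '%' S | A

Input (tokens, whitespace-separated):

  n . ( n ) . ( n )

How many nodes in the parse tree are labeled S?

3

[S [A [A [A [B n]] . [B ( [S [A [B n]]] )]] . [B ( [S [A [B n]]] )]]]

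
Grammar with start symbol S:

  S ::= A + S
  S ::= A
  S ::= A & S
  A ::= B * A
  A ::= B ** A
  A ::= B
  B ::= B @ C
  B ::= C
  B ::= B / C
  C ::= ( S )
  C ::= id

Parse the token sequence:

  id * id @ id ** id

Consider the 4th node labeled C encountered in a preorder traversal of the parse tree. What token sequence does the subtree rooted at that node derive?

[S [A [B [C id]] * [A [B [B [C id]] @ [C id]] ** [A [B [C id]]]]]]

id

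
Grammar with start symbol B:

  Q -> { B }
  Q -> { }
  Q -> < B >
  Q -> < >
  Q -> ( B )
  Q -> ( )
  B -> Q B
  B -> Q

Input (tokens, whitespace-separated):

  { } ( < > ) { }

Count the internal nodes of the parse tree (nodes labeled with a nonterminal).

[B [Q { }] [B [Q ( [B [Q < >]] )] [B [Q { }]]]]

8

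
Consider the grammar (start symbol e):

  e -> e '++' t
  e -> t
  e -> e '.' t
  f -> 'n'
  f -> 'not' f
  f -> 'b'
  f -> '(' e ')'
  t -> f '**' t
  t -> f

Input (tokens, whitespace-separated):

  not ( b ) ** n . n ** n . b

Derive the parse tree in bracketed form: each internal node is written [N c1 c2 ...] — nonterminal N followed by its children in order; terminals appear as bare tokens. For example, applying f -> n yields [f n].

e
e . t
e . t . t
t . t . t
f ** t . t . t
not f ** t . t . t
not ( e ) ** t . t . t
not ( t ) ** t . t . t
not ( f ) ** t . t . t
not ( b ) ** t . t . t
not ( b ) ** f . t . t
not ( b ) ** n . t . t
not ( b ) ** n . f ** t . t
not ( b ) ** n . n ** t . t
not ( b ) ** n . n ** f . t
not ( b ) ** n . n ** n . t
not ( b ) ** n . n ** n . f
not ( b ) ** n . n ** n . b

[e [e [e [t [f not [f ( [e [t [f b]]] )]] ** [t [f n]]]] . [t [f n] ** [t [f n]]]] . [t [f b]]]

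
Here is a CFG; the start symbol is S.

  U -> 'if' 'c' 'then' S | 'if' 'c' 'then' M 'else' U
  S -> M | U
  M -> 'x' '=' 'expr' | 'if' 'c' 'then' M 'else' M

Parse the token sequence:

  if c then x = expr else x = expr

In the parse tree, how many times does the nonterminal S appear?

1

[S [M if c then [M x = expr] else [M x = expr]]]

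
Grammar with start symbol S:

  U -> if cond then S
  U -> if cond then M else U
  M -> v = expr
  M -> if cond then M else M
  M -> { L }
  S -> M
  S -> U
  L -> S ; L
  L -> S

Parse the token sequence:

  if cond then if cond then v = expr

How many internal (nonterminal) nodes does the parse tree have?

6

[S [U if cond then [S [U if cond then [S [M v = expr]]]]]]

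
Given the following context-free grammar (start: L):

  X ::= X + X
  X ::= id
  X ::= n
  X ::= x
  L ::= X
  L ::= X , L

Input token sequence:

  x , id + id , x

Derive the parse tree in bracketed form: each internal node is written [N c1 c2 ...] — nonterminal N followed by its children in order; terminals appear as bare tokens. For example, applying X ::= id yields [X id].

L
X , L
x , L
x , X , L
x , X + X , L
x , id + X , L
x , id + id , L
x , id + id , X
x , id + id , x

[L [X x] , [L [X [X id] + [X id]] , [L [X x]]]]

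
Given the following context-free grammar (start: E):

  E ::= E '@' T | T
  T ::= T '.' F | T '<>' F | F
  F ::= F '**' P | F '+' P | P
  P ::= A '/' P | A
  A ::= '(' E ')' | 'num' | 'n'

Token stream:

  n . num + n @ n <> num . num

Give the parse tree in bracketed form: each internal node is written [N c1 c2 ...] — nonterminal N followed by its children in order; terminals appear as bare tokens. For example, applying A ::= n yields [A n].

[E [E [T [T [F [P [A n]]]] . [F [F [P [A num]]] + [P [A n]]]]] @ [T [T [T [F [P [A n]]]] <> [F [P [A num]]]] . [F [P [A num]]]]]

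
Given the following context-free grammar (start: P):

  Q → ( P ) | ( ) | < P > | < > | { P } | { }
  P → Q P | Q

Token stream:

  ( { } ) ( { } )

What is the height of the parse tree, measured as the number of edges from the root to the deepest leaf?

[P [Q ( [P [Q { }]] )] [P [Q ( [P [Q { }]] )]]]

5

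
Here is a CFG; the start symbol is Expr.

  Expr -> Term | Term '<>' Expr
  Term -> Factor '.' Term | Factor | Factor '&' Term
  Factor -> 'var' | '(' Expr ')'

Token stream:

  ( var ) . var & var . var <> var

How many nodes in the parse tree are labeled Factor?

[Expr [Term [Factor ( [Expr [Term [Factor var]]] )] . [Term [Factor var] & [Term [Factor var] . [Term [Factor var]]]]] <> [Expr [Term [Factor var]]]]

6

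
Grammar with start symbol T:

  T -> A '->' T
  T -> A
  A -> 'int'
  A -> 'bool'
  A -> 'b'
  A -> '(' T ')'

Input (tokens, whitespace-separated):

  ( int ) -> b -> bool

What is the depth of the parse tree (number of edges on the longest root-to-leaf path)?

4

[T [A ( [T [A int]] )] -> [T [A b] -> [T [A bool]]]]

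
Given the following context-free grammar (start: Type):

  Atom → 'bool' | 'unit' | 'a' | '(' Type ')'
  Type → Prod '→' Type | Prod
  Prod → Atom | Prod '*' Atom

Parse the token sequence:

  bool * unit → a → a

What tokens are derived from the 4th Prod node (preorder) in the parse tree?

[Type [Prod [Prod [Atom bool]] * [Atom unit]] → [Type [Prod [Atom a]] → [Type [Prod [Atom a]]]]]

a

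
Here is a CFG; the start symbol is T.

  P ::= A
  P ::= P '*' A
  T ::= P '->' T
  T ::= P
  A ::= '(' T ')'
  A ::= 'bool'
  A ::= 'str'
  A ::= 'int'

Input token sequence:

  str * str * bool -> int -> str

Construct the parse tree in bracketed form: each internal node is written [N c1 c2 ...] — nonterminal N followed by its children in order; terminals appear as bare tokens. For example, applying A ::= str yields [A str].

[T [P [P [P [A str]] * [A str]] * [A bool]] -> [T [P [A int]] -> [T [P [A str]]]]]

T
P -> T
P * A -> T
P * A * A -> T
A * A * A -> T
str * A * A -> T
str * str * A -> T
str * str * bool -> T
str * str * bool -> P -> T
str * str * bool -> A -> T
str * str * bool -> int -> T
str * str * bool -> int -> P
str * str * bool -> int -> A
str * str * bool -> int -> str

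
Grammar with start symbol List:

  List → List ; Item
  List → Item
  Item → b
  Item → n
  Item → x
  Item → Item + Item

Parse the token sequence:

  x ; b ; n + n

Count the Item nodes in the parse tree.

5

[List [List [List [Item x]] ; [Item b]] ; [Item [Item n] + [Item n]]]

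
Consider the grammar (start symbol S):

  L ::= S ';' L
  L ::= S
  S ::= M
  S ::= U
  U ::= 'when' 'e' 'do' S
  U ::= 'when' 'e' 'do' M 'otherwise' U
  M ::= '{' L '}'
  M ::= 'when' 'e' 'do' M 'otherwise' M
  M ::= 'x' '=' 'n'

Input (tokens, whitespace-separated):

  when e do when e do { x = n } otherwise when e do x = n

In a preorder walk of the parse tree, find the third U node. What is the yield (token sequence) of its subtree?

[S [U when e do [S [U when e do [M { [L [S [M x = n]]] }] otherwise [U when e do [S [M x = n]]]]]]]

when e do x = n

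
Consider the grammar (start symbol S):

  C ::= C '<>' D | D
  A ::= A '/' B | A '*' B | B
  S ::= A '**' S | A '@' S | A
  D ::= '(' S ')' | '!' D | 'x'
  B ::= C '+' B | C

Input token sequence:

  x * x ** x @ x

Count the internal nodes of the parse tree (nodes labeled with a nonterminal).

19

[S [A [A [B [C [D x]]]] * [B [C [D x]]]] ** [S [A [B [C [D x]]]] @ [S [A [B [C [D x]]]]]]]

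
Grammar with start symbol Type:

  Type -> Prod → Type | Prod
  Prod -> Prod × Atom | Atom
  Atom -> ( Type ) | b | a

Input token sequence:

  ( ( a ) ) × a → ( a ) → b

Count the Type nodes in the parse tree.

6

[Type [Prod [Prod [Atom ( [Type [Prod [Atom ( [Type [Prod [Atom a]]] )]]] )]] × [Atom a]] → [Type [Prod [Atom ( [Type [Prod [Atom a]]] )]] → [Type [Prod [Atom b]]]]]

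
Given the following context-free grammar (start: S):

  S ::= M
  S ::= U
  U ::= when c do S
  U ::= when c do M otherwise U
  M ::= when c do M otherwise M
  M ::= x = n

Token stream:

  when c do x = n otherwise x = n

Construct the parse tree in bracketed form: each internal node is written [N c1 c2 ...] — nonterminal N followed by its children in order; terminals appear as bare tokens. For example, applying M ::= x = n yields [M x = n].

[S [M when c do [M x = n] otherwise [M x = n]]]

S
M
when c do M otherwise M
when c do x = n otherwise M
when c do x = n otherwise x = n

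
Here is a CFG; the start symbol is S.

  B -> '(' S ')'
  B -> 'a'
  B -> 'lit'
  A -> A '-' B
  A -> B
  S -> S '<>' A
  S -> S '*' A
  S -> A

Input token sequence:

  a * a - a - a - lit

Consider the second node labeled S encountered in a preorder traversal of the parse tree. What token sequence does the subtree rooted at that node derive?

a

[S [S [A [B a]]] * [A [A [A [A [B a]] - [B a]] - [B a]] - [B lit]]]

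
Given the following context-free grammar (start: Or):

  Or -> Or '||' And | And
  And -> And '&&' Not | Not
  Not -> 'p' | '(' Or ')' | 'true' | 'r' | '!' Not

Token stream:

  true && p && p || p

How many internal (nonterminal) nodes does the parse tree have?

10

[Or [Or [And [And [And [Not true]] && [Not p]] && [Not p]]] || [And [Not p]]]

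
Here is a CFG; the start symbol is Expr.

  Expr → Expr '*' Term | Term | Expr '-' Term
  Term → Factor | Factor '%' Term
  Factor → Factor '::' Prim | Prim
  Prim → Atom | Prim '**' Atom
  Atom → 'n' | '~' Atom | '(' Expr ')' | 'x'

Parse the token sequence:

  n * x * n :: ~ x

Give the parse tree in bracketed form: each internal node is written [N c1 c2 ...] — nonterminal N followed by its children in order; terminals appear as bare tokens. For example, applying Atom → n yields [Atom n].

[Expr [Expr [Expr [Term [Factor [Prim [Atom n]]]]] * [Term [Factor [Prim [Atom x]]]]] * [Term [Factor [Factor [Prim [Atom n]]] :: [Prim [Atom ~ [Atom x]]]]]]

Expr
Expr * Term
Expr * Term * Term
Term * Term * Term
Factor * Term * Term
Prim * Term * Term
Atom * Term * Term
n * Term * Term
n * Factor * Term
n * Prim * Term
n * Atom * Term
n * x * Term
n * x * Factor
n * x * Factor :: Prim
n * x * Prim :: Prim
n * x * Atom :: Prim
n * x * n :: Prim
n * x * n :: Atom
n * x * n :: ~ Atom
n * x * n :: ~ x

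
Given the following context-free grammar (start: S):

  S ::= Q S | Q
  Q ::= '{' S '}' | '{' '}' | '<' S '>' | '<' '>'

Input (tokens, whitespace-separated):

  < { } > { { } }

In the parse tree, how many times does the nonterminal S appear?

4

[S [Q < [S [Q { }]] >] [S [Q { [S [Q { }]] }]]]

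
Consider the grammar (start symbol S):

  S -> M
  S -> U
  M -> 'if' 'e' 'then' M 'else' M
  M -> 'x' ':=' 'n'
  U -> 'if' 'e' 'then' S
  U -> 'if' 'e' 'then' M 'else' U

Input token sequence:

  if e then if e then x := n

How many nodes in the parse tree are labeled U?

2

[S [U if e then [S [U if e then [S [M x := n]]]]]]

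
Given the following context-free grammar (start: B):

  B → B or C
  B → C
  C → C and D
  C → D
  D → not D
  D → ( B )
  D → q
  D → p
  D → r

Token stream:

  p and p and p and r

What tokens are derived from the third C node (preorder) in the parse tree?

p and p

[B [C [C [C [C [D p]] and [D p]] and [D p]] and [D r]]]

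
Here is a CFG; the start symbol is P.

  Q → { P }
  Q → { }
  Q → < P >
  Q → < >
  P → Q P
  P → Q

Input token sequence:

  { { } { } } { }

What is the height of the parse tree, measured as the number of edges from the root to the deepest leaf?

[P [Q { [P [Q { }] [P [Q { }]]] }] [P [Q { }]]]

5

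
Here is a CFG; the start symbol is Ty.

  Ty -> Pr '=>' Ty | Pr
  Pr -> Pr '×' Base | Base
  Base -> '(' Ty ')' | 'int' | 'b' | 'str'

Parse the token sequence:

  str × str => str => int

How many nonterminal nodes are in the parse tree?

[Ty [Pr [Pr [Base str]] × [Base str]] => [Ty [Pr [Base str]] => [Ty [Pr [Base int]]]]]

11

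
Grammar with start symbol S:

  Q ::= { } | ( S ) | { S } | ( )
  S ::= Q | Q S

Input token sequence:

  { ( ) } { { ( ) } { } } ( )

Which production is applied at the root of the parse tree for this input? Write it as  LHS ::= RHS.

[S [Q { [S [Q ( )]] }] [S [Q { [S [Q { [S [Q ( )]] }] [S [Q { }]]] }] [S [Q ( )]]]]

S ::= Q S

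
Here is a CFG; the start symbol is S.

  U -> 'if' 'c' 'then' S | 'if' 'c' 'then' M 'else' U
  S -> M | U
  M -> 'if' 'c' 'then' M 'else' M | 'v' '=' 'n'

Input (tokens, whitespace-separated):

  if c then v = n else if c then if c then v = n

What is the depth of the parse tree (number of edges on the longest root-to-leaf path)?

7

[S [U if c then [M v = n] else [U if c then [S [U if c then [S [M v = n]]]]]]]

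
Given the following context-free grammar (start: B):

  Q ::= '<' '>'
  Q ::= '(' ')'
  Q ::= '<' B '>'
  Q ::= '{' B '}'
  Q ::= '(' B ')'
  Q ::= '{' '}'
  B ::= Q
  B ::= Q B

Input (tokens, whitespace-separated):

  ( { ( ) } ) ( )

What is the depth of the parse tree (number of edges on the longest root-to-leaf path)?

6

[B [Q ( [B [Q { [B [Q ( )]] }]] )] [B [Q ( )]]]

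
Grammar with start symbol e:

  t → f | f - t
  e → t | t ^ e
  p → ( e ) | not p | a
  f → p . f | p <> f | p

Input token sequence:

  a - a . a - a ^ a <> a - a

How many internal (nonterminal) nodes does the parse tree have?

21

[e [t [f [p a]] - [t [f [p a] . [f [p a]]] - [t [f [p a]]]]] ^ [e [t [f [p a] <> [f [p a]]] - [t [f [p a]]]]]]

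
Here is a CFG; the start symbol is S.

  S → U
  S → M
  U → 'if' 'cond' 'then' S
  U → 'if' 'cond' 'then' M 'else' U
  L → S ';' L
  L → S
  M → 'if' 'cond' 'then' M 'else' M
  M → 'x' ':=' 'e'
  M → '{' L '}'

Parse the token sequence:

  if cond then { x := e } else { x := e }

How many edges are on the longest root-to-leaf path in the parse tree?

6

[S [M if cond then [M { [L [S [M x := e]]] }] else [M { [L [S [M x := e]]] }]]]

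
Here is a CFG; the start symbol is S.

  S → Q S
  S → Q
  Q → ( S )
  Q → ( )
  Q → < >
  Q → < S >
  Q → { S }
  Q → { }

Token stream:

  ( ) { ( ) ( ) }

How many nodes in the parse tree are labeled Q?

4

[S [Q ( )] [S [Q { [S [Q ( )] [S [Q ( )]]] }]]]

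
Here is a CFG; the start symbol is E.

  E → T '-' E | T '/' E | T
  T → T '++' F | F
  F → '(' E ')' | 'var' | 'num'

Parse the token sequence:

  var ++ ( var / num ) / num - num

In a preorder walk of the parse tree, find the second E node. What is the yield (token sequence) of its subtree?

var / num

[E [T [T [F var]] ++ [F ( [E [T [F var]] / [E [T [F num]]]] )]] / [E [T [F num]] - [E [T [F num]]]]]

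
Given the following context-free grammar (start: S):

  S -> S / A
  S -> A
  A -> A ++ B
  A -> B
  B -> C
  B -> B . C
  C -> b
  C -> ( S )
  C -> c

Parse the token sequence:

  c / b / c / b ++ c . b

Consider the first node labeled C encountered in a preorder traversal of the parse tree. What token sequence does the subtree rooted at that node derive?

[S [S [S [S [A [B [C c]]]] / [A [B [C b]]]] / [A [B [C c]]]] / [A [A [B [C b]]] ++ [B [B [C c]] . [C b]]]]

c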